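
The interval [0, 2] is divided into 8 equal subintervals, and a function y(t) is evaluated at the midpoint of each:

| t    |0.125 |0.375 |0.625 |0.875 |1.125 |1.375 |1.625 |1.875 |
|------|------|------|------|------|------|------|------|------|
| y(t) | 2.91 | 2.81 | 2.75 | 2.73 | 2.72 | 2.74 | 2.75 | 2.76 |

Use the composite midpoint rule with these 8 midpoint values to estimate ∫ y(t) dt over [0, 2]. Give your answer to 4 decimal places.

5.5425

h = 0.25, n = 8.
h·[y(m₁) + y(m₂) + y(m₃) + y(m₄) + y(m₅) + y(m₆) + y(m₇) + y(m₈)] = 0.25·(22.17) = 5.5425.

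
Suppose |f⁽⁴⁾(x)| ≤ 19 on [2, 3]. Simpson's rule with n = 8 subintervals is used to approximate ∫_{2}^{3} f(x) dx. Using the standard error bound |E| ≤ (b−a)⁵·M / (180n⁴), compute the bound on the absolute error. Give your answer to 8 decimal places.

0.00002577

|E| ≤ (1)⁵·19 / (180·8⁴) = 19/737280 = 0.00002577.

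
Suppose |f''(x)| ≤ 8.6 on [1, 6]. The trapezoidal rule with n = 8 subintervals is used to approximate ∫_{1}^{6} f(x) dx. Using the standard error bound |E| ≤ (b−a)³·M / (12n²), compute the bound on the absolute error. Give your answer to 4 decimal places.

|E| ≤ (5)³·8.6 / (12·8²) = 1075/768 = 1.3997.

1.3997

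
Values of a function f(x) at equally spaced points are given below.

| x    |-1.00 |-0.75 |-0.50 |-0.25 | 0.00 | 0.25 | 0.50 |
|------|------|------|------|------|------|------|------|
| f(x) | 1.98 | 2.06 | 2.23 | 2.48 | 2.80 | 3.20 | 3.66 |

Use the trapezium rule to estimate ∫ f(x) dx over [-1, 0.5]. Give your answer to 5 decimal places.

3.89750

h = 0.25, n = 6.
(h/2)·[y₀ + 2y₁ + 2y₂ + 2y₃ + 2y₄ + 2y₅ + y₆] = 0.125·(31.18) = 3.89750.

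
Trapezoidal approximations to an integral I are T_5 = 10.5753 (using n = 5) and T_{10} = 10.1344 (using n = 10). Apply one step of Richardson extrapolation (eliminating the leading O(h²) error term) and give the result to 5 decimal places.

9.98743

R = (4·T_{10} − T_5) / 3 = (4·10.1344 − 10.5753)/3 = (29.9623)/3 = 9.98743.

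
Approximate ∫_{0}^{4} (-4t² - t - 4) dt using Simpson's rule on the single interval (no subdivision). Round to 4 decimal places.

-109.3333

S = (b−a)/6 · [f(0) + 4f(2) + f(4)] = 0.666667·[(-4) + 4·(-22) + (-72)] = -109.3333.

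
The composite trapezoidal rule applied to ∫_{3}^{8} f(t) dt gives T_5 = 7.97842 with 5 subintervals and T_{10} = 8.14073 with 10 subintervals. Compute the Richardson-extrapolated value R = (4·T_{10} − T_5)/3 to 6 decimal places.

R = (4·T_{10} − T_5) / 3 = (4·8.14073 − 7.97842)/3 = (24.58450)/3 = 8.194833.

8.194833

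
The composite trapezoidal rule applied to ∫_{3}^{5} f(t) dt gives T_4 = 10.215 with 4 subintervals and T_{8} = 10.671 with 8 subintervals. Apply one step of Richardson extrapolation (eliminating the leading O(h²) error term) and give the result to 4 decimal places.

R = (4·T_{8} − T_4) / 3 = (4·10.671 − 10.215)/3 = (32.469)/3 = 10.8230.

10.8230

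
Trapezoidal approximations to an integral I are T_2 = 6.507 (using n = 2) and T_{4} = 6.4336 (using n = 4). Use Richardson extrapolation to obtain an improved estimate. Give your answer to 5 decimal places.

R = (4·T_{4} − T_2) / 3 = (4·6.4336 − 6.507)/3 = (19.2274)/3 = 6.40913.

6.40913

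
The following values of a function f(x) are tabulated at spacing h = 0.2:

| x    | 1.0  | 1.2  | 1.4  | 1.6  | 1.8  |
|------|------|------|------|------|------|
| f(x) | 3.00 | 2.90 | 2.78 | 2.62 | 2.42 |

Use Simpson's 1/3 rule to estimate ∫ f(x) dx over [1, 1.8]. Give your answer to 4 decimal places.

h = 0.2, n = 4.
(h/3)·[y₀ + 4y₁ + 2y₂ + 4y₃ + y₄] = 0.066667·(33.06) = 2.2040.

2.2040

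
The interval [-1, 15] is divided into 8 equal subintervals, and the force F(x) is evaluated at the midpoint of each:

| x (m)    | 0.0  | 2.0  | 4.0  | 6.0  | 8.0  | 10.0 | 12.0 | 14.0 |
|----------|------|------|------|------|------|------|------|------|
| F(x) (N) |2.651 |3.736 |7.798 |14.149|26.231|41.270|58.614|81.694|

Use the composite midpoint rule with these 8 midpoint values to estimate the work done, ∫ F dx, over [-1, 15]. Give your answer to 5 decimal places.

472.28600

h = 2, n = 8.
h·[y(m₁) + y(m₂) + y(m₃) + y(m₄) + y(m₅) + y(m₆) + y(m₇) + y(m₈)] = 2·(236.143) = 472.28600.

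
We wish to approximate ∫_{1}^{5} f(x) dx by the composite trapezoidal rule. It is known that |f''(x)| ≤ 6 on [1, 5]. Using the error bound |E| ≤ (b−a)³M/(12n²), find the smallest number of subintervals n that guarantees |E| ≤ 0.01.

Need 384/(12n²) ≤ 0.01.
n² ≥ 384/(12·0.01) = 3200 ⇒ n ≥ 56.5685, so the smallest n is 57.

57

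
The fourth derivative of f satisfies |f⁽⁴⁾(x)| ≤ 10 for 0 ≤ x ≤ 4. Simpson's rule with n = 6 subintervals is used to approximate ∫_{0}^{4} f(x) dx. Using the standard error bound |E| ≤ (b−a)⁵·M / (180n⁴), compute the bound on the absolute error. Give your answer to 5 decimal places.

0.04390

|E| ≤ (4)⁵·10 / (180·6⁴) = 10240/233280 = 0.04390.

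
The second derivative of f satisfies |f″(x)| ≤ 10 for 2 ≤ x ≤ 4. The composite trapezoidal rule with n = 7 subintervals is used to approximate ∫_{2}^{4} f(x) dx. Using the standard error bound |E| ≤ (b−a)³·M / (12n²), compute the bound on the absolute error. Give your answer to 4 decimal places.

|E| ≤ (2)³·10 / (12·7²) = 80/588 = 0.1361.

0.1361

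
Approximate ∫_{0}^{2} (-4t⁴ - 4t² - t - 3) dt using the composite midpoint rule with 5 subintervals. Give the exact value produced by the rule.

h = (2 − 0)/5 = 0.4.
Midpoints m₁,…,m₅ = 0.2, 0.6, 1, 1.4, 1.8.
f(m₁)=-3.3664, f(m₂)=-5.5584, f(m₃)=-12, f(m₄)=-27.6064, f(m₅)=-59.7504.
h·[f(m₁) + f(m₂) + f(m₃) + f(m₄) + f(m₅)] = 0.4·(-108.2816) = -43.31264.

-43.31264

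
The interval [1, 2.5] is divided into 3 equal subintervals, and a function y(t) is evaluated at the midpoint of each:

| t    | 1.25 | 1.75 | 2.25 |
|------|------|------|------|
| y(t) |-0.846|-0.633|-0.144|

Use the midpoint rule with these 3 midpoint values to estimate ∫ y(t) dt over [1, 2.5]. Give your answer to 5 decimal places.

h = 0.5, n = 3.
h·[y(m₁) + y(m₂) + y(m₃)] = 0.5·(-1.623) = -0.81150.

-0.81150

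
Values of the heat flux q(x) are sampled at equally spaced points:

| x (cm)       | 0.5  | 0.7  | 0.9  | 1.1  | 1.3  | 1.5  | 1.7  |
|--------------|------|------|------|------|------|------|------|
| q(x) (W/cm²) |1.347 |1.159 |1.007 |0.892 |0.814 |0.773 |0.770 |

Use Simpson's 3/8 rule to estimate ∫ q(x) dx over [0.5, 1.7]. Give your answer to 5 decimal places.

h = 0.2, n = 6.
(3h/8)·[y₀ + 3y₁ + 3y₂ + 2y₃ + 3y₄ + 3y₅ + y₆] = 0.075·(15.160) = 1.13700.

1.13700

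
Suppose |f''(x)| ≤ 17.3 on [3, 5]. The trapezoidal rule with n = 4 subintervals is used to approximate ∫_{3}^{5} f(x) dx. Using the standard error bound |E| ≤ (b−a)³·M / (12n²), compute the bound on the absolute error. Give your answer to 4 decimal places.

|E| ≤ (2)³·17.3 / (12·4²) = 138.4/192 = 0.7208.

0.7208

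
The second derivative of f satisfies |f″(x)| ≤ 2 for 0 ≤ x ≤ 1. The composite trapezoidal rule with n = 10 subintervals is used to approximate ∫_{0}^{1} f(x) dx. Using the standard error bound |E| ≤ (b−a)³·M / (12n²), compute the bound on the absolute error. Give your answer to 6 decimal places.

|E| ≤ (1)³·2 / (12·10²) = 2/1200 = 0.001667.

0.001667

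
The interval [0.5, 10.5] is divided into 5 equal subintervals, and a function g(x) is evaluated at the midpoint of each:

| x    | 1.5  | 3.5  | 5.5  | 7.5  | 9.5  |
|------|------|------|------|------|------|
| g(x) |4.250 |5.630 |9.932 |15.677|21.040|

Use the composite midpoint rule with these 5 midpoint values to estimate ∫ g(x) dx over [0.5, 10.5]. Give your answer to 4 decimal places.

h = 2, n = 5.
h·[y(m₁) + y(m₂) + y(m₃) + y(m₄) + y(m₅)] = 2·(56.529) = 113.0580.

113.0580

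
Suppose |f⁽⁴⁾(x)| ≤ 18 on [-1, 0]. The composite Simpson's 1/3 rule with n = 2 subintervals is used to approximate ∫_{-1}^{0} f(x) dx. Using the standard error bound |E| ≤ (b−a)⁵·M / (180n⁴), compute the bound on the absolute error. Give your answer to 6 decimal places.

|E| ≤ (1)⁵·18 / (180·2⁴) = 18/2880 = 0.006250.

0.006250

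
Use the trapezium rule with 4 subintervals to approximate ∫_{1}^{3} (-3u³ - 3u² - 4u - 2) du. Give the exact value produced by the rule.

h = (3 − 1)/4 = 0.5.
Nodes u₀,…,u₄ = 1, 1.5, 2, 2.5, 3.
f(u) = -3u³ - 3u² - 4u - 2: f₀=-12, f₁=-24.875, f₂=-46, f₃=-77.625, f₄=-122.
(h/2)·[f₀ + 2f₁ + 2f₂ + 2f₃ + f₄] = 0.25·(-431) = -107.75.

-107.75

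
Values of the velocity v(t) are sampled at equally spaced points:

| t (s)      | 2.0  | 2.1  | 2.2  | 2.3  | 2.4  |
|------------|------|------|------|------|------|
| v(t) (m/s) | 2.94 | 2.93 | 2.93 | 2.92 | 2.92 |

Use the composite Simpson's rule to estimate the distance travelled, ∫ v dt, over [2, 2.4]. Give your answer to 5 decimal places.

1.17067

h = 0.1, n = 4.
(h/3)·[y₀ + 4y₁ + 2y₂ + 4y₃ + y₄] = 0.033333·(35.12) = 1.17067.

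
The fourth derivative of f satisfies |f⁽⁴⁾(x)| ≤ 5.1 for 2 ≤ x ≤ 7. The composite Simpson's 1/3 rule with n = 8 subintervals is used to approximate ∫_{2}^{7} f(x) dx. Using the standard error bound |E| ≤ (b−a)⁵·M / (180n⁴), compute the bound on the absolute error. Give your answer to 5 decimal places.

0.02162

|E| ≤ (5)⁵·5.1 / (180·8⁴) = 15937.5/737280 = 0.02162.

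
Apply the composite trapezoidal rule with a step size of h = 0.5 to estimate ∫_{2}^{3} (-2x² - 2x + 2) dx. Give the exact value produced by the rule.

h = (3 − 2)/2 = 0.5.
Nodes x₀,…,x₂ = 2, 2.5, 3.
f(x) = -2x² - 2x + 2: f₀=-10, f₁=-15.5, f₂=-22.
(h/2)·[f₀ + 2f₁ + f₂] = 0.25·(-63) = -15.75.

-15.75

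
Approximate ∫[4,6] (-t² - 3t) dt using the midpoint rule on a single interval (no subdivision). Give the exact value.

-80

M = (b−a)·f(5) = 2·(-40) = -80.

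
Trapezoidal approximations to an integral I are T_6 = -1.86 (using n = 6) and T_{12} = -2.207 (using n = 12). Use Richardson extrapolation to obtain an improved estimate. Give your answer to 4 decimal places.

R = (4·T_{12} − T_6) / 3 = (4·(-2.207) − (-1.86))/3 = (-6.968)/3 = -2.3227.

-2.3227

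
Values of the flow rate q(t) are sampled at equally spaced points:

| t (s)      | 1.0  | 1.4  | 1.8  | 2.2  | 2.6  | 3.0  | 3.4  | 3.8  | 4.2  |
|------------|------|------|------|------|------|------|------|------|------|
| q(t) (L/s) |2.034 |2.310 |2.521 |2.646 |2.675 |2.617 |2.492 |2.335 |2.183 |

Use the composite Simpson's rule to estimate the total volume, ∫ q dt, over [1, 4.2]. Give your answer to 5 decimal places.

7.89667

h = 0.4, n = 8.
(h/3)·[y₀ + 4y₁ + 2y₂ + 4y₃ + 2y₄ + 4y₅ + 2y₆ + 4y₇ + y₈] = 0.133333·(59.225) = 7.89667.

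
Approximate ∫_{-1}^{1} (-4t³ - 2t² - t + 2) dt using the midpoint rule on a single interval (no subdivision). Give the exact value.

4

M = (b−a)·f(0) = 2·(2) = 4.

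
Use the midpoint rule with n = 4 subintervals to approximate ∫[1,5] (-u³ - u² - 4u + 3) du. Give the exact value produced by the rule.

h = (5 − 1)/4 = 1.
Midpoints m₁,…,m₄ = 1.5, 2.5, 3.5, 4.5.
f(m₁)=-8.625, f(m₂)=-28.875, f(m₃)=-66.125, f(m₄)=-126.375.
h·[f(m₁) + f(m₂) + f(m₃) + f(m₄)] = 1·(-230) = -230.

-230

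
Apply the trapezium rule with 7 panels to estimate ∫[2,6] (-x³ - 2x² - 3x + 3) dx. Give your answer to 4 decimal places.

h = (6 − 2)/7 = 0.571429.
Nodes x₀,…,x₇ = 2, 2.571429, 3.142857, 3.714286, 4.285714, 4.857143, 5.428571, 6.
f(x) = -x³ - 2x² - 3x + 3: f₀=-19, f₁=-34.941691, f₂=-57.227405, f₃=-86.976676, f₄=-125.309038, f₅=-173.344023, f₆=-232.201166, f₇=-303.
(h/2)·[f₀ + 2f₁ + 2f₂ + 2f₃ + 2f₄ + 2f₅ + 2f₆ + f₇] = 0.285714·(-1742) = -497.7143.

-497.7143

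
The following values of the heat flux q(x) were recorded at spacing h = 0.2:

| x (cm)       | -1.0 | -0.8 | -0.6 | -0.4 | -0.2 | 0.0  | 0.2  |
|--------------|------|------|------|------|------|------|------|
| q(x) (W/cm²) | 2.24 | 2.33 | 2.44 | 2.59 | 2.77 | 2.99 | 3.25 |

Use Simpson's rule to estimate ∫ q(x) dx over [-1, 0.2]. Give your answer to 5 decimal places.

h = 0.2, n = 6.
(h/3)·[y₀ + 4y₁ + 2y₂ + 4y₃ + 2y₄ + 4y₅ + y₆] = 0.066667·(47.55) = 3.17000.

3.17000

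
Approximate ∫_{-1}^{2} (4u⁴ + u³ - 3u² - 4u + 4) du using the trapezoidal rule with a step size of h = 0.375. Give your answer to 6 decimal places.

28.724121

h = (2 − (-1))/8 = 0.375.
Nodes u₀,…,u₈ = -1, -0.625, -0.25, 0.125, 0.5, 0.875, 1.25, 1.625, 2.
f(u) = 4u⁴ + u³ - 3u² - 4u + 4: f₀=8, f₁=5.6943359375, f₂=4.8125, f₃=3.4560546875, f₄=1.625, f₅=1.2177734375, f₆=6.03125, f₇=21.7607421875, f₈=56.
(h/2)·[f₀ + 2f₁ + 2f₂ + 2f₃ + 2f₄ + 2f₅ + 2f₆ + 2f₇ + f₈] = 0.1875·(153.1953125) = 28.724121.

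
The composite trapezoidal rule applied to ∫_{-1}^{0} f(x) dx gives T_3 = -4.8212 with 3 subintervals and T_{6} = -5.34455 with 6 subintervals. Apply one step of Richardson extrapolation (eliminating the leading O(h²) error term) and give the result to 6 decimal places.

-5.519000

R = (4·T_{6} − T_3) / 3 = (4·(-5.34455) − (-4.8212))/3 = (-16.55700)/3 = -5.519000.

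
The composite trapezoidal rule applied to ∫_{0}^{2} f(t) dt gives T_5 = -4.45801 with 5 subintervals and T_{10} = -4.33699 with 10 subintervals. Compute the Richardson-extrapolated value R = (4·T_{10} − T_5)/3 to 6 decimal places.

-4.296650

R = (4·T_{10} − T_5) / 3 = (4·(-4.33699) − (-4.45801))/3 = (-12.88995)/3 = -4.296650.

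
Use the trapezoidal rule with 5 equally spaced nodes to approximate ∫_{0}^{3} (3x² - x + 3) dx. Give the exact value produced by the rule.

32.34375

h = (3 − 0)/4 = 0.75.
Nodes x₀,…,x₄ = 0, 0.75, 1.5, 2.25, 3.
f(x) = 3x² - x + 3: f₀=3, f₁=3.9375, f₂=8.25, f₃=15.9375, f₄=27.
(h/2)·[f₀ + 2f₁ + 2f₂ + 2f₃ + f₄] = 0.375·(86.25) = 32.34375.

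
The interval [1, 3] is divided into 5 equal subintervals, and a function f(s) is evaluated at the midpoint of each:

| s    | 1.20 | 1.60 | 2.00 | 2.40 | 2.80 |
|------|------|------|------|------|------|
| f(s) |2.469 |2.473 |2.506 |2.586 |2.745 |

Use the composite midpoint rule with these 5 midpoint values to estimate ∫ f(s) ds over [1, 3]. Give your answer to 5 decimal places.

5.11160

h = 0.4, n = 5.
h·[y(m₁) + y(m₂) + y(m₃) + y(m₄) + y(m₅)] = 0.4·(12.779) = 5.11160.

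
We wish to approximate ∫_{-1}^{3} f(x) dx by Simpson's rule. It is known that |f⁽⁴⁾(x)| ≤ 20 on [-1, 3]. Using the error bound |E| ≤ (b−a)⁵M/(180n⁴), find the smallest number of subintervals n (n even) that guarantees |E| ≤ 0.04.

8

Need 20480/(180n⁴) ≤ 0.04.
n⁴ ≥ 20480/(180·0.04) = 2844.44 ⇒ n ≥ 7.3030, so the smallest even n is 8. (n must be even for Simpson's rule.)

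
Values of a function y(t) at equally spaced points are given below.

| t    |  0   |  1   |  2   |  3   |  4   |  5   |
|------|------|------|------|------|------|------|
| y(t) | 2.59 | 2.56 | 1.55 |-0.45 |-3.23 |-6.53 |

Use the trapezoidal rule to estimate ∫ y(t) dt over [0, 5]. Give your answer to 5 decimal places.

-1.54000

h = 1, n = 5.
(h/2)·[y₀ + 2y₁ + 2y₂ + 2y₃ + 2y₄ + y₅] = 0.5·(-3.08) = -1.54000.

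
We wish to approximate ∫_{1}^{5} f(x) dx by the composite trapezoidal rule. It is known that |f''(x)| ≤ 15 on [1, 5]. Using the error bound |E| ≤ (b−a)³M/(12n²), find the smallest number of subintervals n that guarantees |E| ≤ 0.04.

45

Need 960/(12n²) ≤ 0.04.
n² ≥ 960/(12·0.04) = 2000 ⇒ n ≥ 44.7214, so the smallest n is 45.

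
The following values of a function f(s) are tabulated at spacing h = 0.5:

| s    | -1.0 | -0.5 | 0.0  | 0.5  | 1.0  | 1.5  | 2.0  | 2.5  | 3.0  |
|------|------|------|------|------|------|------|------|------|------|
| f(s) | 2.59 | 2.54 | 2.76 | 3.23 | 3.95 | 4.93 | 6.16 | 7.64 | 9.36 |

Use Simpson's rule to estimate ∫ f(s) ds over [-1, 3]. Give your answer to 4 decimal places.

h = 0.5, n = 8.
(h/3)·[y₀ + 4y₁ + 2y₂ + 4y₃ + 2y₄ + 4y₅ + 2y₆ + 4y₇ + y₈] = 0.166667·(111.05) = 18.5083.

18.5083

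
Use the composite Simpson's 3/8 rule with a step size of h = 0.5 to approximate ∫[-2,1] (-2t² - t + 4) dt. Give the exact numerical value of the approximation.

h = (1 − (-2))/6 = 0.5.
Nodes t₀,…,t₆ = -2, -1.5, -1, -0.5, 0, 0.5, 1.
f(t) = -2t² - t + 4: f₀=-2, f₁=1, f₂=3, f₃=4, f₄=4, f₅=3, f₆=1.
(3h/8)·[f₀ + 3f₁ + 3f₂ + 2f₃ + 3f₄ + 3f₅ + f₆] = 0.1875·(40) = 7.5.

7.5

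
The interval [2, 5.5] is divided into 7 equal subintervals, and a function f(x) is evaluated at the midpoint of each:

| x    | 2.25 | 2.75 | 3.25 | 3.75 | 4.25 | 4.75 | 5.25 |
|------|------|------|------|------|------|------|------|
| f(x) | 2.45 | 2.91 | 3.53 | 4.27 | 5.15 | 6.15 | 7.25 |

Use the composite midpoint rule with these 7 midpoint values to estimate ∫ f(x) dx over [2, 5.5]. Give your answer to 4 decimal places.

15.8550

h = 0.5, n = 7.
h·[y(m₁) + y(m₂) + y(m₃) + y(m₄) + y(m₅) + y(m₆) + y(m₇)] = 0.5·(31.71) = 15.8550.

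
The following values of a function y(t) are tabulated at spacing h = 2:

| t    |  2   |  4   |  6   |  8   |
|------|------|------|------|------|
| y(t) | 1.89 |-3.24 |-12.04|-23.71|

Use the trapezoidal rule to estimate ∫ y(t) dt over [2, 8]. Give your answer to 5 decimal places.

h = 2, n = 3.
(h/2)·[y₀ + 2y₁ + 2y₂ + y₃] = 1·(-52.38) = -52.38000.

-52.38000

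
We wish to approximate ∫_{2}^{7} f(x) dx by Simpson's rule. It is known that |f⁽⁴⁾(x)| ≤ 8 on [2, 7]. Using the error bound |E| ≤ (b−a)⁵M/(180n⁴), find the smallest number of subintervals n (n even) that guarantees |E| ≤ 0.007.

12

Need 25000/(180n⁴) ≤ 0.007.
n⁴ ≥ 25000/(180·0.007) = 19841.3 ⇒ n ≥ 11.8684, so the smallest even n is 12. (n must be even for Simpson's rule.)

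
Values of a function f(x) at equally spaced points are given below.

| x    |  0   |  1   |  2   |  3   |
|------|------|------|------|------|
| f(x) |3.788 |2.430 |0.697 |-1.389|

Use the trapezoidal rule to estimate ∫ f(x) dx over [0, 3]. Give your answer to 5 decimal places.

h = 1, n = 3.
(h/2)·[y₀ + 2y₁ + 2y₂ + y₃] = 0.5·(8.653) = 4.32650.

4.32650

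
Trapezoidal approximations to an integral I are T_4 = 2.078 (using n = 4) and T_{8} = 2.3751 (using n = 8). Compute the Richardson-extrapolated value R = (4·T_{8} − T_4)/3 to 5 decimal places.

R = (4·T_{8} − T_4) / 3 = (4·2.3751 − 2.078)/3 = (7.4224)/3 = 2.47413.

2.47413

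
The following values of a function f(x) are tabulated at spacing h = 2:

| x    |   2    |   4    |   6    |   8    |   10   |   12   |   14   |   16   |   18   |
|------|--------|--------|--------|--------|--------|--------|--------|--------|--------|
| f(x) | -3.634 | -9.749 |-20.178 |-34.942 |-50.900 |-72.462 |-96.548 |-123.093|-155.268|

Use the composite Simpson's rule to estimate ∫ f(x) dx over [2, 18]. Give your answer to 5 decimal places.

-970.09200

h = 2, n = 8.
(h/3)·[y₀ + 4y₁ + 2y₂ + 4y₃ + 2y₄ + 4y₅ + 2y₆ + 4y₇ + y₈] = 0.666667·(-1455.138) = -970.09200.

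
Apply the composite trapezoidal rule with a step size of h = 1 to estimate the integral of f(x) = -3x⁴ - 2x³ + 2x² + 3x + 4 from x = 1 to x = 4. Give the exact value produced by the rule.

h = (4 − 1)/3 = 1.
Nodes x₀,…,x₃ = 1, 2, 3, 4.
f(x) = -3x⁴ - 2x³ + 2x² + 3x + 4: f₀=4, f₁=-46, f₂=-266, f₃=-848.
(h/2)·[f₀ + 2f₁ + 2f₂ + f₃] = 0.5·(-1468) = -734.

-734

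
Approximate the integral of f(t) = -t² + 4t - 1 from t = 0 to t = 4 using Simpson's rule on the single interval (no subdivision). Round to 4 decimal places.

6.6667

S = (b−a)/6 · [f(0) + 4f(2) + f(4)] = 0.666667·[(-1) + 4·3 + (-1)] = 6.6667.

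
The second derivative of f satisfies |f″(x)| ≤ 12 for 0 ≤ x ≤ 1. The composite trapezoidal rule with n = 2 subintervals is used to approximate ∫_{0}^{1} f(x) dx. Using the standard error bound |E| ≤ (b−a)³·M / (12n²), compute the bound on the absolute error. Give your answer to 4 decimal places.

|E| ≤ (1)³·12 / (12·2²) = 12/48 = 0.2500.

0.2500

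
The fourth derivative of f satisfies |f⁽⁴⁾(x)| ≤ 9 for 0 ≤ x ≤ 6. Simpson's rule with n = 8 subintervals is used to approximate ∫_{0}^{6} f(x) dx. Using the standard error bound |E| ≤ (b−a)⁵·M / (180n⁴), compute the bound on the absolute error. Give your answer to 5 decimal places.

0.09492

|E| ≤ (6)⁵·9 / (180·8⁴) = 69984/737280 = 0.09492.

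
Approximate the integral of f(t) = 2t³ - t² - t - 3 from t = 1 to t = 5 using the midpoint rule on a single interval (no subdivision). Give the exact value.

156

M = (b−a)·f(3) = 4·(39) = 156.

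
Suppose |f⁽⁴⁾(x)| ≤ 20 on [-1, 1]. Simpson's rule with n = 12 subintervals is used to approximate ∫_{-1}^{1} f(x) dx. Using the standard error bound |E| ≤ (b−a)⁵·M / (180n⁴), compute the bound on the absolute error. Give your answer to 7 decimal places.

0.0001715

|E| ≤ (2)⁵·20 / (180·12⁴) = 640/3732480 = 0.0001715.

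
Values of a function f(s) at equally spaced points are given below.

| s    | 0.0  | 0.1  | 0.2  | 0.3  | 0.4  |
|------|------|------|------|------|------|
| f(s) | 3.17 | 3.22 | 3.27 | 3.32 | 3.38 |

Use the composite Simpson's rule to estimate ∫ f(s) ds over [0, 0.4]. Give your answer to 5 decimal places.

1.30833

h = 0.1, n = 4.
(h/3)·[y₀ + 4y₁ + 2y₂ + 4y₃ + y₄] = 0.033333·(39.25) = 1.30833.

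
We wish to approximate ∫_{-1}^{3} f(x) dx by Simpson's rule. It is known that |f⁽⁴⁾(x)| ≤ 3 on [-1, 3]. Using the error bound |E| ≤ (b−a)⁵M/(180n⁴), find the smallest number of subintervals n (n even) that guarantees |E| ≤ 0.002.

Need 3072/(180n⁴) ≤ 0.002.
n⁴ ≥ 3072/(180·0.002) = 8533.33 ⇒ n ≥ 9.6112, so the smallest even n is 10. (n must be even for Simpson's rule.)

10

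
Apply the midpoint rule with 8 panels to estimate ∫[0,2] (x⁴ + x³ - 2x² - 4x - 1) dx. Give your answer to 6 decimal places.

h = (2 − 0)/8 = 0.25.
Midpoints m₁,…,m₈ = 0.125, 0.375, 0.625, 0.875, 1.125, 1.375, 1.625, 1.875.
f(m₁)=-1.529052734375, f(m₂)=-2.708740234375, f(m₃)=-3.884521484375, f(m₄)=-4.775146484375, f(m₅)=-5.005615234375, f(m₆)=-4.107177734375, f(m₇)=-1.517333984375, f(m₈)=3.420166015625.
h·[f(m₁) + f(m₂) + f(m₃) + f(m₄) + f(m₅) + f(m₆) + f(m₇) + f(m₈)] = 0.25·(-20.107421875) = -5.026855.

-5.026855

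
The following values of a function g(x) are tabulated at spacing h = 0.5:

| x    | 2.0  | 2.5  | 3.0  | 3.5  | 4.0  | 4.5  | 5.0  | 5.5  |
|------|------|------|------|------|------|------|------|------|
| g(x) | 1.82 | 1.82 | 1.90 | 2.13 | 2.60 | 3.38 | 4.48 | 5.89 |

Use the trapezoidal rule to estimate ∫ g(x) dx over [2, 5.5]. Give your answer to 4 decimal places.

10.0825

h = 0.5, n = 7.
(h/2)·[y₀ + 2y₁ + 2y₂ + 2y₃ + 2y₄ + 2y₅ + 2y₆ + y₇] = 0.25·(40.33) = 10.0825.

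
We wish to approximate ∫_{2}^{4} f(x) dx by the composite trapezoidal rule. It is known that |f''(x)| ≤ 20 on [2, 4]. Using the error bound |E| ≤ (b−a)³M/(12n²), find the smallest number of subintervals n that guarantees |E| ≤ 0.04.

19

Need 160/(12n²) ≤ 0.04.
n² ≥ 160/(12·0.04) = 333.333 ⇒ n ≥ 18.2574, so the smallest n is 19.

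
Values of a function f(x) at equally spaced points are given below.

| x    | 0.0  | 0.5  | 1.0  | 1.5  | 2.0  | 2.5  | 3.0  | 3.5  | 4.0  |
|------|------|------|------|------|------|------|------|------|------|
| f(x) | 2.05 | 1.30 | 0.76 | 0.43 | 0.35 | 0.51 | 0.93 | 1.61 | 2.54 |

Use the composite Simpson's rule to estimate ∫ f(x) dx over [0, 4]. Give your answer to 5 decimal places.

4.01167

h = 0.5, n = 8.
(h/3)·[y₀ + 4y₁ + 2y₂ + 4y₃ + 2y₄ + 4y₅ + 2y₆ + 4y₇ + y₈] = 0.166667·(24.07) = 4.01167.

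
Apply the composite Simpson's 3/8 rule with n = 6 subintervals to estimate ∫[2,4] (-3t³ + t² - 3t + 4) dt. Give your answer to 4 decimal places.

h = (4 − 2)/6 = 0.333333.
Nodes t₀,…,t₆ = 2, 2.333333, 2.666667, 3, 3.333333, 3.666667, 4.
f(t) = -3t³ + t² - 3t + 4: f₀=-22, f₁=-35.666667, f₂=-53.777778, f₃=-77, f₄=-106, f₅=-141.444444, f₆=-184.
(3h/8)·[f₀ + 3f₁ + 3f₂ + 2f₃ + 3f₄ + 3f₅ + f₆] = 0.125·(-1370.666667) = -171.3333.

-171.3333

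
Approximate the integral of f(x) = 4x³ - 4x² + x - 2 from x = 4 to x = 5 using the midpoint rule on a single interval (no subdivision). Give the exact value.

286

M = (b−a)·f(4.5) = 1·(286) = 286.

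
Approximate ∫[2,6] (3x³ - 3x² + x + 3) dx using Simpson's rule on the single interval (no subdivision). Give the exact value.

780

S = (b−a)/6 · [f(2) + 4f(4) + f(6)] = 0.666667·[17 + 4·151 + 549] = 780.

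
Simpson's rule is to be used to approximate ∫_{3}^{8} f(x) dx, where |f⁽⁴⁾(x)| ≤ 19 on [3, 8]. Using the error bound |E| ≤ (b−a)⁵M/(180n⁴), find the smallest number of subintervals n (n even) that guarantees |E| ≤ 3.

4

Need 59375/(180n⁴) ≤ 3.
n⁴ ≥ 59375/(180·3) = 109.954 ⇒ n ≥ 3.2382, so the smallest even n is 4. (n must be even for Simpson's rule.)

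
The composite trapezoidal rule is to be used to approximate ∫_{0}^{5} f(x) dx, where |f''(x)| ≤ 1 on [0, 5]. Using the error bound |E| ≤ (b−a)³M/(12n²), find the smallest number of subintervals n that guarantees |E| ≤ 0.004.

Need 125/(12n²) ≤ 0.004.
n² ≥ 125/(12·0.004) = 2604.17 ⇒ n ≥ 51.0310, so the smallest n is 52.

52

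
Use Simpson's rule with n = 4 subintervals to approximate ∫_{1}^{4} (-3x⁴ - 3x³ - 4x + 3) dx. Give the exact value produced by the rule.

-826.4296875

h = (4 − 1)/4 = 0.75.
Nodes x₀,…,x₄ = 1, 1.75, 2.5, 3.25, 4.
f(x) = -3x⁴ - 3x³ - 4x + 3: f₀=-7, f₁=-48.21484375, f₂=-171.0625, f₃=-447.68359375, f₄=-973.
(h/3)·[f₀ + 4f₁ + 2f₂ + 4f₃ + f₄] = 0.25·(-3305.71875) = -826.4296875.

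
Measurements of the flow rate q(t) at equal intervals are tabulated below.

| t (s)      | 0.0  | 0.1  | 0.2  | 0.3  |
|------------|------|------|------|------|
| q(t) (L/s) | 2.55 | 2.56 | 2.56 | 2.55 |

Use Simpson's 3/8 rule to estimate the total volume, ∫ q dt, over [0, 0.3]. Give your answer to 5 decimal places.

h = 0.1, n = 3.
(3h/8)·[y₀ + 3y₁ + 3y₂ + y₃] = 0.0375·(20.46) = 0.76725.

0.76725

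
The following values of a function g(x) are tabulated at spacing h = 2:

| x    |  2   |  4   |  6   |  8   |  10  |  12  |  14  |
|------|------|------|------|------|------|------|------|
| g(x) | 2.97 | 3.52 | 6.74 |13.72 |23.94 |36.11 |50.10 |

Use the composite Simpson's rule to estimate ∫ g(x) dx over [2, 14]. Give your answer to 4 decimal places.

h = 2, n = 6.
(h/3)·[y₀ + 4y₁ + 2y₂ + 4y₃ + 2y₄ + 4y₅ + y₆] = 0.666667·(327.83) = 218.5533.

218.5533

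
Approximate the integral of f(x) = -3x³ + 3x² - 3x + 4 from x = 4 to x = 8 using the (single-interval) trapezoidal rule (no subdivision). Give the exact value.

T = (b−a)/2 · [f(4) + f(8)] = 2·[(-152) + (-1364)] = -3032.

-3032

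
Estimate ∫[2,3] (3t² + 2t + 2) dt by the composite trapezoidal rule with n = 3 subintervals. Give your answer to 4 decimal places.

26.0556

h = (3 − 2)/3 = 0.333333.
Nodes t₀,…,t₃ = 2, 2.333333, 2.666667, 3.
f(t) = 3t² + 2t + 2: f₀=18, f₁=23, f₂=28.666667, f₃=35.
(h/2)·[f₀ + 2f₁ + 2f₂ + f₃] = 0.166667·(156.333333) = 26.0556.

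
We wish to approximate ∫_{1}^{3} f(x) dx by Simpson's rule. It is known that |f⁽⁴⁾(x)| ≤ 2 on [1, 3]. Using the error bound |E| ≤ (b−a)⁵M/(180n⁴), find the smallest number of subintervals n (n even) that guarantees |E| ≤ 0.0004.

6

Need 64/(180n⁴) ≤ 0.0004.
n⁴ ≥ 64/(180·0.0004) = 888.889 ⇒ n ≥ 5.4602, so the smallest even n is 6. (n must be even for Simpson's rule.)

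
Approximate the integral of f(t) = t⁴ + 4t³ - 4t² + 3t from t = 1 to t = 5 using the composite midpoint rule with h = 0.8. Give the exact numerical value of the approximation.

h = (5 − 1)/5 = 0.8.
Midpoints m₁,…,m₅ = 1.4, 2.2, 3, 3.8, 4.6.
f(m₁)=11.1776, f(m₂)=53.2576, f(m₃)=162, f(m₄)=381.6416, f(m₅)=766.2496.
h·[f(m₁) + f(m₂) + f(m₃) + f(m₄) + f(m₅)] = 0.8·(1374.3264) = 1099.46112.

1099.46112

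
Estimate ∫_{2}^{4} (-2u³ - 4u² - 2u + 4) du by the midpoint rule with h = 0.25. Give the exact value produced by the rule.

-198.4375

h = (4 − 2)/8 = 0.25.
Midpoints m₁,…,m₈ = 2.125, 2.375, 2.625, 2.875, 3.125, 3.375, 3.625, 3.875.
f(m₁)=-37.50390625, f(m₂)=-50.10546875, f(m₃)=-64.98828125, f(m₄)=-82.33984375, f(m₅)=-102.34765625, f(m₆)=-125.19921875, f(m₇)=-151.08203125, f(m₈)=-180.18359375.
h·[f(m₁) + f(m₂) + f(m₃) + f(m₄) + f(m₅) + f(m₆) + f(m₇) + f(m₈)] = 0.25·(-793.75) = -198.4375.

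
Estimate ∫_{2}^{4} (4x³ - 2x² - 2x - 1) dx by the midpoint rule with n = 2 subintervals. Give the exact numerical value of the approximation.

183

h = (4 − 2)/2 = 1.
Midpoints m₁,…,m₂ = 2.5, 3.5.
f(m₁)=44, f(m₂)=139.
h·[f(m₁) + f(m₂)] = 1·(183) = 183.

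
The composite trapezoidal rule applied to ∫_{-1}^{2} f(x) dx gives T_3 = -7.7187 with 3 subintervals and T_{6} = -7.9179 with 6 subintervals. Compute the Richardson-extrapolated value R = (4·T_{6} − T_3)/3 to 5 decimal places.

R = (4·T_{6} − T_3) / 3 = (4·(-7.9179) − (-7.7187))/3 = (-23.9529)/3 = -7.98430.

-7.98430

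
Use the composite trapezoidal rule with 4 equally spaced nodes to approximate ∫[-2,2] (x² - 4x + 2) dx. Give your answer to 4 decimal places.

14.5185

h = (2 − (-2))/3 = 1.333333.
Nodes x₀,…,x₃ = -2, -0.666667, 0.666667, 2.
f(x) = x² - 4x + 2: f₀=14, f₁=5.111111, f₂=-0.222222, f₃=-2.
(h/2)·[f₀ + 2f₁ + 2f₂ + f₃] = 0.666667·(21.777778) = 14.5185.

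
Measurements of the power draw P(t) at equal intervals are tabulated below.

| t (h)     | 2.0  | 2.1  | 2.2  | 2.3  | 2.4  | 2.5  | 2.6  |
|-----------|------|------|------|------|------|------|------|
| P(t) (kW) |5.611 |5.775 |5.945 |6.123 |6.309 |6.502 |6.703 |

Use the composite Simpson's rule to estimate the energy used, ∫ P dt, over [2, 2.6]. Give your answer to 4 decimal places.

3.6807

h = 0.1, n = 6.
(h/3)·[y₀ + 4y₁ + 2y₂ + 4y₃ + 2y₄ + 4y₅ + y₆] = 0.033333·(110.422) = 3.6807.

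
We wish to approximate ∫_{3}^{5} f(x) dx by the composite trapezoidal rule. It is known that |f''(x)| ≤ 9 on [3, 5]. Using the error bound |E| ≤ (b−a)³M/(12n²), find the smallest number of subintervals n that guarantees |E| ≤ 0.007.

30

Need 72/(12n²) ≤ 0.007.
n² ≥ 72/(12·0.007) = 857.143 ⇒ n ≥ 29.2770, so the smallest n is 30.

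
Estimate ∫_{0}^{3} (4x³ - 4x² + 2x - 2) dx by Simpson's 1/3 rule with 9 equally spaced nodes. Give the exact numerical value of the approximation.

48

h = (3 − 0)/8 = 0.375.
Nodes x₀,…,x₈ = 0, 0.375, 0.75, 1.125, 1.5, 1.875, 2.25, 2.625, 3.
f(x) = 4x³ - 4x² + 2x - 2: f₀=-2, f₁=-1.6015625, f₂=-1.0625, f₃=0.8828125, f₄=5.5, f₅=14.0546875, f₆=27.8125, f₇=48.0390625, f₈=76.
(h/3)·[f₀ + 4f₁ + 2f₂ + 4f₃ + 2f₄ + 4f₅ + 2f₆ + 4f₇ + f₈] = 0.125·(384) = 48.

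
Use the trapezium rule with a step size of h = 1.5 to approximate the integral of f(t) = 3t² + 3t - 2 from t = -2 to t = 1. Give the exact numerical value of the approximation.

1.875

h = (1 − (-2))/2 = 1.5.
Nodes t₀,…,t₂ = -2, -0.5, 1.
f(t) = 3t² + 3t - 2: f₀=4, f₁=-2.75, f₂=4.
(h/2)·[f₀ + 2f₁ + f₂] = 0.75·(2.5) = 1.875.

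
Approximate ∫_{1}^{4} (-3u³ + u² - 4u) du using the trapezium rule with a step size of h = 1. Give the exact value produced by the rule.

h = (4 − 1)/3 = 1.
Nodes u₀,…,u₃ = 1, 2, 3, 4.
f(u) = -3u³ + u² - 4u: f₀=-6, f₁=-28, f₂=-84, f₃=-192.
(h/2)·[f₀ + 2f₁ + 2f₂ + f₃] = 0.5·(-422) = -211.

-211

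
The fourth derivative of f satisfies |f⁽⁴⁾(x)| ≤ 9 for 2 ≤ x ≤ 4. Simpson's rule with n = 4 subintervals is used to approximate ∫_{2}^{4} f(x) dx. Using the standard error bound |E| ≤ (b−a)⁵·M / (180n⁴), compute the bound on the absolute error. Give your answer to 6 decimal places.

0.006250

|E| ≤ (2)⁵·9 / (180·4⁴) = 288/46080 = 0.006250.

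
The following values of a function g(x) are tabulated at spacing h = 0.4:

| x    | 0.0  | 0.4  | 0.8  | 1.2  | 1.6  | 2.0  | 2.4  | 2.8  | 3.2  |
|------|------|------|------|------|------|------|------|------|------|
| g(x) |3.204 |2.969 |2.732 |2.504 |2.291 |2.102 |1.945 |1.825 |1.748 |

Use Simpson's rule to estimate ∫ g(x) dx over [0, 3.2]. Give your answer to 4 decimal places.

7.5317

h = 0.4, n = 8.
(h/3)·[y₀ + 4y₁ + 2y₂ + 4y₃ + 2y₄ + 4y₅ + 2y₆ + 4y₇ + y₈] = 0.133333·(56.488) = 7.5317.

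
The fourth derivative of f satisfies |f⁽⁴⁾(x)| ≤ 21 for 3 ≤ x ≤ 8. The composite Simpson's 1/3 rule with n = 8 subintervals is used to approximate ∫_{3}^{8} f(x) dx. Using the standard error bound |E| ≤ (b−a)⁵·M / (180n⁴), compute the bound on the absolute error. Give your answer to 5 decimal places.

|E| ≤ (5)⁵·21 / (180·8⁴) = 65625/737280 = 0.08901.

0.08901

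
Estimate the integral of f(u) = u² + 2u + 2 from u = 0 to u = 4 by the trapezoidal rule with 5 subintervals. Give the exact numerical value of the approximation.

h = (4 − 0)/5 = 0.8.
Nodes u₀,…,u₅ = 0, 0.8, 1.6, 2.4, 3.2, 4.
f(u) = u² + 2u + 2: f₀=2, f₁=4.24, f₂=7.76, f₃=12.56, f₄=18.64, f₅=26.
(h/2)·[f₀ + 2f₁ + 2f₂ + 2f₃ + 2f₄ + f₅] = 0.4·(114.4) = 45.76.

45.76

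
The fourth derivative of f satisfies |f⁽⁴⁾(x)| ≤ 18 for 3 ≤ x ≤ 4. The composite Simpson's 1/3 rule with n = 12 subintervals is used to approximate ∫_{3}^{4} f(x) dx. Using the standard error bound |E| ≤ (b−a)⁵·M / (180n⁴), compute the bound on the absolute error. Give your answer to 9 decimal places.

0.000004823

|E| ≤ (1)⁵·18 / (180·12⁴) = 18/3732480 = 0.000004823.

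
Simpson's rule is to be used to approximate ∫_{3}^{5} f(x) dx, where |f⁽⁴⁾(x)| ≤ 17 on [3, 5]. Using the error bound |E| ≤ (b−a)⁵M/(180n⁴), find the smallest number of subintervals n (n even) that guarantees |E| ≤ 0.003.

Need 544/(180n⁴) ≤ 0.003.
n⁴ ≥ 544/(180·0.003) = 1007.41 ⇒ n ≥ 5.6338, so the smallest even n is 6. (n must be even for Simpson's rule.)

6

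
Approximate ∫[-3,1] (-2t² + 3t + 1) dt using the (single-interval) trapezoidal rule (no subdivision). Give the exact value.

-48

T = (b−a)/2 · [f(-3) + f(1)] = 2·[(-26) + 2] = -48.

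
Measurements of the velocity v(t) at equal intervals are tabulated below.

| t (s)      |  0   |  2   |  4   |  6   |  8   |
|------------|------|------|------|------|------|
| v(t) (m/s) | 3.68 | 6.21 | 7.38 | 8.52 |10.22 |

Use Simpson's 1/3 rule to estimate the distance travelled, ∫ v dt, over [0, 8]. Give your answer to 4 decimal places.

h = 2, n = 4.
(h/3)·[y₀ + 4y₁ + 2y₂ + 4y₃ + y₄] = 0.666667·(87.58) = 58.3867.

58.3867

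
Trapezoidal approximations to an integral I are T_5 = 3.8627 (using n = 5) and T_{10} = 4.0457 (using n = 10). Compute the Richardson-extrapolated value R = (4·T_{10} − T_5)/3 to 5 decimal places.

R = (4·T_{10} − T_5) / 3 = (4·4.0457 − 3.8627)/3 = (12.3201)/3 = 4.10670.

4.10670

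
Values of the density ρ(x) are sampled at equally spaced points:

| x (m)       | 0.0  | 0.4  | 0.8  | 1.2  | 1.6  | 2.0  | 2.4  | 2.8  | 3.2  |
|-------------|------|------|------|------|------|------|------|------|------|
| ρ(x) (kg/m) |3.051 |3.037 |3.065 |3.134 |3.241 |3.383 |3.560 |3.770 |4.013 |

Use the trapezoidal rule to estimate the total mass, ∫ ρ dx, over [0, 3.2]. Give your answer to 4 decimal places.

10.6888

h = 0.4, n = 8.
(h/2)·[y₀ + 2y₁ + 2y₂ + 2y₃ + 2y₄ + 2y₅ + 2y₆ + 2y₇ + y₈] = 0.2·(53.444) = 10.6888.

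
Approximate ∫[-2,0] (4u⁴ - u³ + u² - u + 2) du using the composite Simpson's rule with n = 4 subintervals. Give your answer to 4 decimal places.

38.3333

h = (0 − (-2))/4 = 0.5.
Nodes u₀,…,u₄ = -2, -1.5, -1, -0.5, 0.
f(u) = 4u⁴ - u³ + u² - u + 2: f₀=80, f₁=29.375, f₂=9, f₃=3.125, f₄=2.
(h/3)·[f₀ + 4f₁ + 2f₂ + 4f₃ + f₄] = 0.166667·(230) = 38.3333.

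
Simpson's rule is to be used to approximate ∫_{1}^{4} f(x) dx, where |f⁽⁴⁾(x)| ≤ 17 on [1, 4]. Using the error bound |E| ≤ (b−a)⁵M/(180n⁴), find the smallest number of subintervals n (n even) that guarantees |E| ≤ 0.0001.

22

Need 4131/(180n⁴) ≤ 0.0001.
n⁴ ≥ 4131/(180·0.0001) = 229500 ⇒ n ≥ 21.8875, so the smallest even n is 22. (n must be even for Simpson's rule.)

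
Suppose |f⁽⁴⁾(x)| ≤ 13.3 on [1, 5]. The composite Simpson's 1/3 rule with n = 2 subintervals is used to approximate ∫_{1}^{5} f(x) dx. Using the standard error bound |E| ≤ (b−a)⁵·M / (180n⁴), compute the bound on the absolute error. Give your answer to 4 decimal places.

|E| ≤ (4)⁵·13.3 / (180·2⁴) = 13619.2/2880 = 4.7289.

4.7289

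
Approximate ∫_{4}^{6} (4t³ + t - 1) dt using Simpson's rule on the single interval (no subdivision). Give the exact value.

S = (b−a)/6 · [f(4) + 4f(5) + f(6)] = 0.333333·[259 + 4·504 + 869] = 1048.

1048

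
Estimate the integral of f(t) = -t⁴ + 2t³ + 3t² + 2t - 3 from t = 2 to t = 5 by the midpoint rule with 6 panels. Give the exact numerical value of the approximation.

-181.73046875

h = (5 − 2)/6 = 0.5.
Midpoints m₁,…,m₆ = 2.25, 2.75, 3.25, 3.75, 4.25, 4.75.
f(m₁)=13.83984375, f(m₂)=9.58984375, f(m₃)=-7.72265625, f(m₄)=-45.59765625, f(m₅)=-113.03515625, f(m₆)=-220.53515625.
h·[f(m₁) + f(m₂) + f(m₃) + f(m₄) + f(m₅) + f(m₆)] = 0.5·(-363.4609375) = -181.73046875.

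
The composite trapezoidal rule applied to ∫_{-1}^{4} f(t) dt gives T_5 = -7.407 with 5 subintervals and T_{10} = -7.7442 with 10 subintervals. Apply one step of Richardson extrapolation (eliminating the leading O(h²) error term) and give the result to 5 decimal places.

-7.85660

R = (4·T_{10} − T_5) / 3 = (4·(-7.7442) − (-7.407))/3 = (-23.5698)/3 = -7.85660.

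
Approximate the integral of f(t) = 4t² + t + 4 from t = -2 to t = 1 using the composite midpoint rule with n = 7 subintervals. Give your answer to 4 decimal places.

h = (1 − (-2))/7 = 0.428571.
Midpoints m₁,…,m₇ = -1.785714, -1.357143, -0.928571, -0.5, -0.071429, 0.357143, 0.785714.
f(m₁)=14.969388, f(m₂)=10.010204, f(m₃)=6.520408, f(m₄)=4.5, f(m₅)=3.948980, f(m₆)=4.867347, f(m₇)=7.255102.
h·[f(m₁) + f(m₂) + f(m₃) + f(m₄) + f(m₅) + f(m₆) + f(m₇)] = 0.428571·(52.071429) = 22.3163.

22.3163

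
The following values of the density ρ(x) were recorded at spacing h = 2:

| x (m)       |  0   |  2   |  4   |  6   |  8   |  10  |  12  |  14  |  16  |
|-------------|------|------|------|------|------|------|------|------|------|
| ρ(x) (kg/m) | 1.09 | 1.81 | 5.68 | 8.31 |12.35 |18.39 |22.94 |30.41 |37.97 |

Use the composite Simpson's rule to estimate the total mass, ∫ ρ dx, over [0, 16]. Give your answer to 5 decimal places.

h = 2, n = 8.
(h/3)·[y₀ + 4y₁ + 2y₂ + 4y₃ + 2y₄ + 4y₅ + 2y₆ + 4y₇ + y₈] = 0.666667·(356.68) = 237.78667.

237.78667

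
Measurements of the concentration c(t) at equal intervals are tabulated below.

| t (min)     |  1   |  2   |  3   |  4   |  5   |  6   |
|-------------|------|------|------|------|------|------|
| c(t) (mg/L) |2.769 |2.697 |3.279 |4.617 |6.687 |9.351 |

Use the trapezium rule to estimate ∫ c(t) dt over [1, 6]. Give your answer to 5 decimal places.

h = 1, n = 5.
(h/2)·[y₀ + 2y₁ + 2y₂ + 2y₃ + 2y₄ + y₅] = 0.5·(46.680) = 23.34000.

23.34000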